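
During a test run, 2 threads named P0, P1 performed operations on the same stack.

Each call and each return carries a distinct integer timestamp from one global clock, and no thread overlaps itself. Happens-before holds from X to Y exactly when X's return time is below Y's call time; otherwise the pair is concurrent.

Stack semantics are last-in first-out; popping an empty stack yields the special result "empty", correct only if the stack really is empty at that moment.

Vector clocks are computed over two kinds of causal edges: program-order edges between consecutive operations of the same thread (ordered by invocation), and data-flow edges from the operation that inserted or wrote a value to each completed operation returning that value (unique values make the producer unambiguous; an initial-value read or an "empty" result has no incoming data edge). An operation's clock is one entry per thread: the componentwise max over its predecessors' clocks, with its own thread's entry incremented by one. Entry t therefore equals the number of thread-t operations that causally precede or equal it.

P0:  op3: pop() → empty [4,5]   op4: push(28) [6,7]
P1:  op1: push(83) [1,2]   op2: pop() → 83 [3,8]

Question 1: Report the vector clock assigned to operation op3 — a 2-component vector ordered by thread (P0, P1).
(1, 0)

op1, invoked 1, has no incoming edges; only P1's bump applies → (0, 1)
op3, invoked 4, has no incoming edges; only P0's bump applies → (1, 0)
from VC(op1)=(0, 1), op2 (invoked 3) maxes components and bumps P1 → (0, 2)
from VC(op3)=(1, 0), op4 (invoked 6) maxes components and bumps P0 → (2, 0)
target: VC(op3) = (1, 0)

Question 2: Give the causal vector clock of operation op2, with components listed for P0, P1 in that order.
(0, 2)

root op op1, invoked 1: fresh clock plus P1's own tick → (0, 1)
root op op3, invoked 4: fresh clock plus P0's own tick → (1, 0)
VC(op2, invoked at 3): max of VC(op1)=(0, 1), then +1 on thread P1 → (0, 2)
VC(op4, invoked at 6): max of VC(op3)=(1, 0), then +1 on thread P0 → (2, 0)
target: VC(op2) = (0, 2)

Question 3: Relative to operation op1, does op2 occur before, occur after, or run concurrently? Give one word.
after

op2 spans [3,8], op1 spans [1,2]
resp(op1)=2 < inv(op2)=3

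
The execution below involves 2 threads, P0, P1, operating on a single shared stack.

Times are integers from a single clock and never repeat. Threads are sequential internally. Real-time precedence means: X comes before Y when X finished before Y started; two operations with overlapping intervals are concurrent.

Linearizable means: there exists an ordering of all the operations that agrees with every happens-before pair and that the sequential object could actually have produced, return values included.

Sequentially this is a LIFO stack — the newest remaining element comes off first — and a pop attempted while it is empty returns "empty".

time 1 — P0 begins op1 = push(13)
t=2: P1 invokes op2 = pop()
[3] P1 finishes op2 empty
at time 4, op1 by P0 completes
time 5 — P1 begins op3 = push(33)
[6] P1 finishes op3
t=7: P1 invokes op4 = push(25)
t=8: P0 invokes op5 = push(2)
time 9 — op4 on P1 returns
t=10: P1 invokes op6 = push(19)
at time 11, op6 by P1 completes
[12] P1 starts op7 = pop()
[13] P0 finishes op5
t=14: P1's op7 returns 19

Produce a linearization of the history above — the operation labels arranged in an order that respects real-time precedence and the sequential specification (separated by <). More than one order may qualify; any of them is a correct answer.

op2 < op1 < op3 < op4 < op5 < op6 < op7

1. op2 pop() → empty, leaving stack <>
2. op1 push(13), leaving stack <13>
3. op3 push(33), leaving stack <13,33>
4. op4 push(25), leaving stack <13,33,25>
5. op5 push(2), leaving stack <13,33,25,2>
6. op6 push(19), leaving stack <13,33,25,2,19>
7. op7 pop() → 19, leaving stack <13,33,25,2>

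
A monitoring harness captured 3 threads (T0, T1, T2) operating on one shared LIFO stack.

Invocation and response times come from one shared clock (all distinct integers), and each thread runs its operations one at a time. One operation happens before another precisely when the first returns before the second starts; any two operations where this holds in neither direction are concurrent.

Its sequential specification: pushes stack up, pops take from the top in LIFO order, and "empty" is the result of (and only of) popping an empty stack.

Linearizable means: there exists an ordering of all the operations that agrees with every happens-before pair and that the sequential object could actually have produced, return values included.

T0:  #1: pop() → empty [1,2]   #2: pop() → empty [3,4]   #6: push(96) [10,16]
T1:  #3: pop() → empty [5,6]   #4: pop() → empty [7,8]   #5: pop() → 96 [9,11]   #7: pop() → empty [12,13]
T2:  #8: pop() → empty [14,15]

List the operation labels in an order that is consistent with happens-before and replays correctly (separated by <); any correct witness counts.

#1 < #2 < #3 < #4 < #6 < #5 < #7 < #8

1. #1 pop() → empty, leaving stack <>
2. #2 pop() → empty, leaving stack <>
3. #3 pop() → empty, leaving stack <>
4. #4 pop() → empty, leaving stack <>
5. #6 push(96), leaving stack <96>
6. #5 pop() → 96, leaving stack <>
7. #7 pop() → empty, leaving stack <>
8. #8 pop() → empty, leaving stack <>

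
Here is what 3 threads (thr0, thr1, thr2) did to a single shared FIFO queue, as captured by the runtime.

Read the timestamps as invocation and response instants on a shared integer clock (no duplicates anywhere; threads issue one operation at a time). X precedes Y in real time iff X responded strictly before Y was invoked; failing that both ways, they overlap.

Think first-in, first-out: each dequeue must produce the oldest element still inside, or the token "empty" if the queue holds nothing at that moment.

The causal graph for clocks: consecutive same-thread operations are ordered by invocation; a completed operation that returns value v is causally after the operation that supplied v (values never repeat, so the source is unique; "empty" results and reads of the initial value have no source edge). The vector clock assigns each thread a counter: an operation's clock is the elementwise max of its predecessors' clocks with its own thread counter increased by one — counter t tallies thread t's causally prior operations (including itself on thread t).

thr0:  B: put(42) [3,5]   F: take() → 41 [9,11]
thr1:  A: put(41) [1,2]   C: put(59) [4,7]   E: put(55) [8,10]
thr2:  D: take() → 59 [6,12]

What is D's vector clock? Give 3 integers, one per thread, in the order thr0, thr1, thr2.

A, invoked 1, has no incoming edges; only thr1's bump applies → (0, 1, 0)
B, invoked 3, has no incoming edges; only thr0's bump applies → (1, 0, 0)
VC(C, invoked at 4): max of VC(A)=(0, 1, 0), then +1 on thread thr1 → (0, 2, 0)
VC(D, invoked at 6): max of VC(C)=(0, 2, 0), then +1 on thread thr2 → (0, 2, 1)
VC(E, invoked at 8): max of VC(C)=(0, 2, 0), then +1 on thread thr1 → (0, 3, 0)
VC(F, invoked at 9): max of VC(A)=(0, 1, 0), VC(B)=(1, 0, 0), then +1 on thread thr0 → (2, 1, 0)
target: VC(D) = (0, 2, 1)

(0, 2, 1)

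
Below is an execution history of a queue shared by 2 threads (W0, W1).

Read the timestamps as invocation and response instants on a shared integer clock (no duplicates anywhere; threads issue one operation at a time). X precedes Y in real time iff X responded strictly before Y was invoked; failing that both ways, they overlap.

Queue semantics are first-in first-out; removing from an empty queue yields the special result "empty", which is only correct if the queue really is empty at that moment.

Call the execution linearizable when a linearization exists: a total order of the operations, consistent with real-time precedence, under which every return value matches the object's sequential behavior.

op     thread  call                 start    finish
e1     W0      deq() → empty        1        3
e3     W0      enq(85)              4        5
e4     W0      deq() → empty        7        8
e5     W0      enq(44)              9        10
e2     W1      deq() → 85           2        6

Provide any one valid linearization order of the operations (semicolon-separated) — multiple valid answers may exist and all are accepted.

e1; e3; e2; e4; e5

1. e1 deq() → empty, leaving queue <>
2. e3 enq(85), leaving queue <85>
3. e2 deq() → 85, leaving queue <>
4. e4 deq() → empty, leaving queue <>
5. e5 enq(44), leaving queue <44>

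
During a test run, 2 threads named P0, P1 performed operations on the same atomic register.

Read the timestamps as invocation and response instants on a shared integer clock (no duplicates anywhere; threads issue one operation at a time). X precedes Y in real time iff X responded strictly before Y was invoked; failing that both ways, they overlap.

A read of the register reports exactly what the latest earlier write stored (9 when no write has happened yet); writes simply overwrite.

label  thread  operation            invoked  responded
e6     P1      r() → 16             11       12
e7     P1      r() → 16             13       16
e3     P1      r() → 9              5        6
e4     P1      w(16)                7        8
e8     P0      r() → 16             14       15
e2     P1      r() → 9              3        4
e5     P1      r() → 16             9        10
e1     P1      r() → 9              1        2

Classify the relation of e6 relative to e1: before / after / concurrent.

e6 spans [11,12], e1 spans [1,2]
resp(e1)=2 < inv(e6)=11

after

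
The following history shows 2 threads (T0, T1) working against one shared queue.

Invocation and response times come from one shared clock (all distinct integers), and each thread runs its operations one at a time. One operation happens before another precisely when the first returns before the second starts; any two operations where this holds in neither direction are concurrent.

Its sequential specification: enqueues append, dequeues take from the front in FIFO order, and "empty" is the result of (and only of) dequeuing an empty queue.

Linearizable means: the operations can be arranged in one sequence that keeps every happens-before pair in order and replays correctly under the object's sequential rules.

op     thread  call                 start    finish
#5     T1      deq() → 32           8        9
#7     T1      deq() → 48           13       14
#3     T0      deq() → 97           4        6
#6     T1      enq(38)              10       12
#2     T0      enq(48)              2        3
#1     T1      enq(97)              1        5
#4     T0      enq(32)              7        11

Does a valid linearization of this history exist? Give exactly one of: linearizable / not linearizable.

not linearizable

already the first 9 events (up to #5's response at time 9) admit no linearization; the first 8 still do
real-time-consistent orders of the 4 completed operations: 3 — all fail the queue replay
include/drop combinations of the 1 pending operation (#4) were all tried; none helps
for example #1, #2, #3, #5 (pending dropped) fails at step 4: #5 deq() → 32 is not legal there
for example #2, #1, #3, #5 (pending dropped) fails at step 3: #3 deq() → 97 is not legal there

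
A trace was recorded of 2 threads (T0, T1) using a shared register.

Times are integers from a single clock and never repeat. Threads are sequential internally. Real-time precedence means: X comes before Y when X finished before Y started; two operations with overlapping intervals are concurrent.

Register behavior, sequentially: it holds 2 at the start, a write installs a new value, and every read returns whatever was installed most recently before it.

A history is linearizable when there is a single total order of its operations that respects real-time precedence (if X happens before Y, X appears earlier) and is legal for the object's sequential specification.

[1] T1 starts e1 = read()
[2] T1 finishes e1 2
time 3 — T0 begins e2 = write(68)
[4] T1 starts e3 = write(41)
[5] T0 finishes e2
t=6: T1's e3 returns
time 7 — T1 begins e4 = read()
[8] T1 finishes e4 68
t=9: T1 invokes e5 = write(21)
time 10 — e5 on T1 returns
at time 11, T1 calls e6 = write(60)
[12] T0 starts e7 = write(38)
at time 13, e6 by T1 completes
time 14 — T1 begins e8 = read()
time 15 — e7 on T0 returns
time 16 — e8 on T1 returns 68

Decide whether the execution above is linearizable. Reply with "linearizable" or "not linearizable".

not linearizable

prefix check: 1..15 passes, 1..16 fails once e8's time-16 response joins
every one of the 6 real-time-consistent orders over 8 completed register ops fails the sequential spec
for example e1, e2, e3, e4, e5, e6, e7, e8 fails at step 4: e4 read() → 68 is not legal there
for example e1, e2, e3, e4, e5, e6, e8, e7 fails at step 4: e4 read() → 68 is not legal there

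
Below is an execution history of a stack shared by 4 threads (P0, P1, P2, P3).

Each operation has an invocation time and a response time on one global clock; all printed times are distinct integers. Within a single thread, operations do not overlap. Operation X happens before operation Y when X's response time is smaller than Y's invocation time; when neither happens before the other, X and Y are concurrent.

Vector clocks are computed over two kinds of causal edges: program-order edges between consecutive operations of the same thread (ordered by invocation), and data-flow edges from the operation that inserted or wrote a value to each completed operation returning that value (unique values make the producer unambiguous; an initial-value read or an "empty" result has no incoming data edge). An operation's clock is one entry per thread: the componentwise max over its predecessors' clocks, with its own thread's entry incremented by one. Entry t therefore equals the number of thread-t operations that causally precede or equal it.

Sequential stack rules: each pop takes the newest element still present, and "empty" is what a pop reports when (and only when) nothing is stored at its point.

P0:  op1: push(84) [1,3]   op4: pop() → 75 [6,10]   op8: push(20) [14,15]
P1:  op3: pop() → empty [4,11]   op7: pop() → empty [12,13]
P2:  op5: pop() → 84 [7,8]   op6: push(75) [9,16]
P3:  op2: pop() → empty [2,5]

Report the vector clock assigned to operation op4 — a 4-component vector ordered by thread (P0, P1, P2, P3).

(2, 0, 2, 0)

root op op2, invoked 2: fresh clock plus P3's own tick → (0, 0, 0, 1)
root op op3, invoked 4: fresh clock plus P1's own tick → (0, 1, 0, 0)
root op op1, invoked 1: fresh clock plus P0's own tick → (1, 0, 0, 0)
VC(op7, invoked at 12): max of VC(op3)=(0, 1, 0, 0), then +1 on thread P1 → (0, 2, 0, 0)
VC(op5, invoked at 7): max of VC(op1)=(1, 0, 0, 0), then +1 on thread P2 → (1, 0, 1, 0)
VC(op6, invoked at 9): max of VC(op5)=(1, 0, 1, 0), then +1 on thread P2 → (1, 0, 2, 0)
VC(op4, invoked at 6): max of VC(op1)=(1, 0, 0, 0), VC(op6)=(1, 0, 2, 0), then +1 on thread P0 → (2, 0, 2, 0)
VC(op8, invoked at 14): max of VC(op4)=(2, 0, 2, 0), then +1 on thread P0 → (3, 0, 2, 0)
target: VC(op4) = (2, 0, 2, 0)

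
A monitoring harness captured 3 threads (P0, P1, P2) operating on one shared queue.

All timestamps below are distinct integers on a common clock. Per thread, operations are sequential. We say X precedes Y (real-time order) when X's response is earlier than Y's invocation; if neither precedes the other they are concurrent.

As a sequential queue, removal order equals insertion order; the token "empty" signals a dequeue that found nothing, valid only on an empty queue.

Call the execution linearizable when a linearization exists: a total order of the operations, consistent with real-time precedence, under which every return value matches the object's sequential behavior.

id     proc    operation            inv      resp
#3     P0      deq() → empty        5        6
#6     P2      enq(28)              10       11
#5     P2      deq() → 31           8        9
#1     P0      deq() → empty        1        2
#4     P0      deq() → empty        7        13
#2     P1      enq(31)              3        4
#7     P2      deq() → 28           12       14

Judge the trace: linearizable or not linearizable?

not linearizable

the violation lands at event 6, #3's response at time 6: events 1..5 linearize, events 1..6 do not
the completed operations (3 total) allow one real-time order; the queue replay rejects it
take #1, #2, #3: step 3 already fails, because #3 deq() → empty cannot occur there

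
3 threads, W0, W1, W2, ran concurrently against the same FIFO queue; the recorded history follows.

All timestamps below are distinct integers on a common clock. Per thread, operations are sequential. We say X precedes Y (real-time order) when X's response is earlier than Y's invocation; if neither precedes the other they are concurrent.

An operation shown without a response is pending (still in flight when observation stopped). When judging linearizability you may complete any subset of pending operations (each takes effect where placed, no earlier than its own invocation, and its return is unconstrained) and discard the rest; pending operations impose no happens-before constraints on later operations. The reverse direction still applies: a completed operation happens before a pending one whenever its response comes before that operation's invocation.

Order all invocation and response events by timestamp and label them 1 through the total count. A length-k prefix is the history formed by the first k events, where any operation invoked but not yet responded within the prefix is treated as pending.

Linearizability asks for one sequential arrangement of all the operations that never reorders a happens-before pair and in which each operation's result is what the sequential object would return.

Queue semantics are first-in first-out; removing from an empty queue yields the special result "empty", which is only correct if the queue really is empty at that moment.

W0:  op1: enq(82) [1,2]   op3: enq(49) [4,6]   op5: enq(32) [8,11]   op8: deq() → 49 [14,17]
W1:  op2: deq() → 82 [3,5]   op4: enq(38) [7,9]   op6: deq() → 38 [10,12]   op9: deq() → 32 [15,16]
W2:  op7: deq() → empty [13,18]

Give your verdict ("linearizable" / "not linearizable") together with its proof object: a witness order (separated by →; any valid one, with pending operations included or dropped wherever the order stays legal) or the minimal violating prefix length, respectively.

not linearizable — minimal violating prefix: 12 events

prefix check: 1..11 passes, 1..12 fails once op6's time-12 response joins
all 6 real-time-respecting orders fail — 6 completed FIFO queue operations, no legal replay
sample order op1, op2, op3, op4, op5, op6 stalls at step 6 — op6 deq() → 38 has no legal effect
sample order op1, op2, op3, op4, op6, op5 stalls at step 5 — op6 deq() → 38 has no legal effect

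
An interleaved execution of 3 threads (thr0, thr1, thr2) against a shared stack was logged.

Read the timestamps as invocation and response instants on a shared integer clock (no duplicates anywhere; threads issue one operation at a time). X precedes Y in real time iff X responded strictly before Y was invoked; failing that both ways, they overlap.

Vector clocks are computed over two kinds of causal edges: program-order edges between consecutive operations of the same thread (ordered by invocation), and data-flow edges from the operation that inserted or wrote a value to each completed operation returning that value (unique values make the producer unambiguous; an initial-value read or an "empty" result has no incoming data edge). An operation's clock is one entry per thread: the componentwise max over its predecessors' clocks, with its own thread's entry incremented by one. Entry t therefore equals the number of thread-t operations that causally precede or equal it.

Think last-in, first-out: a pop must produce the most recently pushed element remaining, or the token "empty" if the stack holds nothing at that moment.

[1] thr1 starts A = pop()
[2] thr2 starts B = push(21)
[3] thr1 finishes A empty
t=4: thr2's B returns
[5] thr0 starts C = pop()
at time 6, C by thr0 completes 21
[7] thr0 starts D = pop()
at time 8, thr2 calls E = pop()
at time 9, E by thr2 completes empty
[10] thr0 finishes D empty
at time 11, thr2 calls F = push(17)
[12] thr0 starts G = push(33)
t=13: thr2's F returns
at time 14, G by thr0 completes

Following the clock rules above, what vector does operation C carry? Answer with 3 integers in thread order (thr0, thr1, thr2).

VC(B, invoked at 2): no causal predecessors; +1 on thr2 → (0, 0, 1)
VC(A, invoked at 1): no causal predecessors; +1 on thr1 → (0, 1, 0)
invoked at 8, E merges VC(B)=(0, 0, 1) and bumps thr2's slot → (0, 0, 2)
invoked at 5, C merges VC(B)=(0, 0, 1) and bumps thr0's slot → (1, 0, 1)
invoked at 11, F merges VC(E)=(0, 0, 2) and bumps thr2's slot → (0, 0, 3)
invoked at 7, D merges VC(C)=(1, 0, 1) and bumps thr0's slot → (2, 0, 1)
invoked at 12, G merges VC(D)=(2, 0, 1) and bumps thr0's slot → (3, 0, 1)
target: VC(C) = (1, 0, 1)

(1, 0, 1)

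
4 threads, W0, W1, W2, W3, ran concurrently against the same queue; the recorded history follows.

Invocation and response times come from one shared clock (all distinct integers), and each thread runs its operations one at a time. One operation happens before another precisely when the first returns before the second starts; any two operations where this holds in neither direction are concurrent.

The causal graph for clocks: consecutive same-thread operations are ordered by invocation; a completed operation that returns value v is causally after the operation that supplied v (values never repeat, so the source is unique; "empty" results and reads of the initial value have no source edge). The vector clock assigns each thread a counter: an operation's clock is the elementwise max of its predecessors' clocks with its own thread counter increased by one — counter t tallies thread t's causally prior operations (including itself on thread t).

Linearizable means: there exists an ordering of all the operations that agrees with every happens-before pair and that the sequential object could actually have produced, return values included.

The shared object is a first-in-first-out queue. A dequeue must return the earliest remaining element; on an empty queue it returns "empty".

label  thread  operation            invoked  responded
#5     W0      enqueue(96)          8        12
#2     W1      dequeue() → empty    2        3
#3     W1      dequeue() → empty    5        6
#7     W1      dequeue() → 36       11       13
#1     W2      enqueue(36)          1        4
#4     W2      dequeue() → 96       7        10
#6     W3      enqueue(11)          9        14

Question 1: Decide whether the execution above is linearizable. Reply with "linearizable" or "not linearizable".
not linearizable

through event 5 a valid linearization exists; event 6 (#3 responding at time 6) ends that
no legal order exists: 2 real-time-consistent candidates over 3 completed queue operations, all rejected
one such order, #1, #2, #3, breaks at step 2 where #2 dequeue() → empty is illegal
one such order, #2, #1, #3, breaks at step 3 where #3 dequeue() → empty is illegal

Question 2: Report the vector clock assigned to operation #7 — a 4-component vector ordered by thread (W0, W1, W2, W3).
Answer: (0, 3, 1, 0)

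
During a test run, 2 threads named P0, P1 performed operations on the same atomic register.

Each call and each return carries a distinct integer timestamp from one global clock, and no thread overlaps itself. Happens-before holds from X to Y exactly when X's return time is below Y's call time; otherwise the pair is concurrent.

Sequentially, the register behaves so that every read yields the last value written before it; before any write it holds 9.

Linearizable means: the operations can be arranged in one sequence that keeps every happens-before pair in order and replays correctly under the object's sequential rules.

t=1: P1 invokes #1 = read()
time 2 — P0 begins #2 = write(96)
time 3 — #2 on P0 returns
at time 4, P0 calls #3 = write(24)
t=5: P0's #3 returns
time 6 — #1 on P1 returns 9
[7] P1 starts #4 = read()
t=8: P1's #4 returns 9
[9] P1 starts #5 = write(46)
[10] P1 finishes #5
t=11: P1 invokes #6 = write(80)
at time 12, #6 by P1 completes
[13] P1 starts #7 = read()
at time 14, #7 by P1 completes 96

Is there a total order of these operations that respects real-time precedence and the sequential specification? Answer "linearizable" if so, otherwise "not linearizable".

not linearizable

prefix check: 1..7 passes, 1..8 fails once #4's time-8 response joins
real-time-consistent orders of the 4 completed operations: 3 — all fail the atomic register replay
sample order #1, #2, #3, #4 stalls at step 4 — #4 read() → 9 has no legal effect
sample order #2, #1, #3, #4 stalls at step 2 — #1 read() → 9 has no legal effect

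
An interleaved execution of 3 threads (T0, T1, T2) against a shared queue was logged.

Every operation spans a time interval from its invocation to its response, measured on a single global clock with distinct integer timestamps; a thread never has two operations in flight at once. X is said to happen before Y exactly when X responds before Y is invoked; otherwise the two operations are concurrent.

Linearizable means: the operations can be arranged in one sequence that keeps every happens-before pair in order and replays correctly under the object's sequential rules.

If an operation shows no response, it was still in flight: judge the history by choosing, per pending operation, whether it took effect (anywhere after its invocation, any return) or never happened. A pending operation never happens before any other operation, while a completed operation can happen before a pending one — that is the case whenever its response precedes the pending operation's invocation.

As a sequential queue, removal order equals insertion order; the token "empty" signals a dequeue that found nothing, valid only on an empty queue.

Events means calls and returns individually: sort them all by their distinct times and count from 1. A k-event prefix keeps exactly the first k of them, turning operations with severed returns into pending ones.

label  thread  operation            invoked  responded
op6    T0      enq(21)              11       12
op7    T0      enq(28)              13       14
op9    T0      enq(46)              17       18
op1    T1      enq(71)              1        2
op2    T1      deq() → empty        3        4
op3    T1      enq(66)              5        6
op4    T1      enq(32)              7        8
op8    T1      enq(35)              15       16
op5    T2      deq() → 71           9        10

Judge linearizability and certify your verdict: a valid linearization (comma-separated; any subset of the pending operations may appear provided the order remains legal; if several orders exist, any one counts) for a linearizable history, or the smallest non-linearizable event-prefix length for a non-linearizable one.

not linearizable — minimal violating prefix: 4 events

prefix check: 1..3 passes, 1..4 fails once op2's time-4 response joins
the completed operations (2 total) allow one real-time order; the queue replay rejects it
e.g. op1, op2: illegal at step 2, since op2 deq() → empty cannot apply there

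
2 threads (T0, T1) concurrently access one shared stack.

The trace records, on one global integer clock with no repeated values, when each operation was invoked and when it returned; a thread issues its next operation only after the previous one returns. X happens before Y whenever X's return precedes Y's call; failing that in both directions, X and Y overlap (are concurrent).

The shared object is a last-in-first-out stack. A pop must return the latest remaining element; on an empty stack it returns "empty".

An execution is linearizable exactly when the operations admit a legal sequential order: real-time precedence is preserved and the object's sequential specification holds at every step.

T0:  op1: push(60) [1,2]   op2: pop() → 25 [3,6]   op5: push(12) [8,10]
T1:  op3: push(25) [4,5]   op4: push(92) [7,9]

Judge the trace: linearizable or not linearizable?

one valid linearization: op1, op3, op2, op4, op5
after step 1 (op1 push(60)): stack <60>
after step 2 (op3 push(25)): stack <60,25>
after step 3 (op2 pop() → 25): stack <60>
after step 4 (op4 push(92)): stack <60,92>
after step 5 (op5 push(12)): stack <60,92,12>

linearizable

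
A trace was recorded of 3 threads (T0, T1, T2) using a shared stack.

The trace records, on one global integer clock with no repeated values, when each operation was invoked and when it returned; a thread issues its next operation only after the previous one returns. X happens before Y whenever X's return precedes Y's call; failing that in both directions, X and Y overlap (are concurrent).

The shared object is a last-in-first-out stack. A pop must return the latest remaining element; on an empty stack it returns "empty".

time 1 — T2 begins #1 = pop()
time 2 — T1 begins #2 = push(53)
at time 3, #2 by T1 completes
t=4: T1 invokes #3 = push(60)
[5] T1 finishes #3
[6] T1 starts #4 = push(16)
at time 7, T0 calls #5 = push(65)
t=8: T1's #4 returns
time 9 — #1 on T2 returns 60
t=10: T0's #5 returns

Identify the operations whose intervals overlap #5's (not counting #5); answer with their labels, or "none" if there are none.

concurrent with #5 ([7,10]): every op whose interval crosses 7..10
#1 [1,9]: concurrent
#2 [2,3]: before
#3 [4,5]: before
#4 [6,8]: concurrent

#1, #4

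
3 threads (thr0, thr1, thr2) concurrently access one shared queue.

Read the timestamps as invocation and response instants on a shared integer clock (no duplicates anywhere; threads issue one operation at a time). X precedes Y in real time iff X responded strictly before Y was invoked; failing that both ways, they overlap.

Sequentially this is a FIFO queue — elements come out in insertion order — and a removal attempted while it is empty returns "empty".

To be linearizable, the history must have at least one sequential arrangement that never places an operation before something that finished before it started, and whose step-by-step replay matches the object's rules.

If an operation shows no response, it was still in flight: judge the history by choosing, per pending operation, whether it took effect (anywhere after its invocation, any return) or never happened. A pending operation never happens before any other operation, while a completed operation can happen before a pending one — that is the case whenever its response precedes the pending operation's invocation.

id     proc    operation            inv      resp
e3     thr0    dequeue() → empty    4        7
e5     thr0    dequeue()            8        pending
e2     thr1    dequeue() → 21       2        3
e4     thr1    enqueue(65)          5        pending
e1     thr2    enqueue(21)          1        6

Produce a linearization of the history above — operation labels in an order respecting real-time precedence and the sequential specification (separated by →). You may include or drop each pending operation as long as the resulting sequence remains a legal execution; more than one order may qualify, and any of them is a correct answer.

e1 → e2 → e3

step 1: e1 enqueue(21) — queue <21>
step 2: e2 dequeue() → 21 — queue <>
step 3: e3 dequeue() → empty — queue <>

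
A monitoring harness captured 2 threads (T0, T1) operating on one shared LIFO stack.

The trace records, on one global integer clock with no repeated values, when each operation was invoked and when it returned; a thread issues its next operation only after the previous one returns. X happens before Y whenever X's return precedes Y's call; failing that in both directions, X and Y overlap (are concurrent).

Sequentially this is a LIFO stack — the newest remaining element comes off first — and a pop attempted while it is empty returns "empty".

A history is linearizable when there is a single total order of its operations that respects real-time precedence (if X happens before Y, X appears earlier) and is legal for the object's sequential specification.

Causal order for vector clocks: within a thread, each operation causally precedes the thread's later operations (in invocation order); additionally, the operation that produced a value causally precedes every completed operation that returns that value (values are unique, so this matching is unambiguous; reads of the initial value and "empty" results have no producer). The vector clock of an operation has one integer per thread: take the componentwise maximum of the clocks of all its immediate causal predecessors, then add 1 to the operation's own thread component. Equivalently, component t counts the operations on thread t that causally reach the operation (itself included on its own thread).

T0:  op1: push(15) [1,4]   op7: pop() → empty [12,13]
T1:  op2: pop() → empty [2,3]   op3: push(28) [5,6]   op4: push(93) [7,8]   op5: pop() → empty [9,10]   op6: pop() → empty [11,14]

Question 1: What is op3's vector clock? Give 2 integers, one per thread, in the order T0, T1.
Answer: (0, 2)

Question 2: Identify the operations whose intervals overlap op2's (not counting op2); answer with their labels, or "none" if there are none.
Answer: op1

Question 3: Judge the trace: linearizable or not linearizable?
not linearizable

events 1..9 are fine; event 10 — the response of op5 at time 10 — makes the prefix non-linearizable
2 orders of the 5 completed LIFO stack ops respect real time; none is legal
sample order op1, op2, op3, op4, op5 stalls at step 2 — op2 pop() → empty has no legal effect
sample order op2, op1, op3, op4, op5 stalls at step 5 — op5 pop() → empty has no legal effect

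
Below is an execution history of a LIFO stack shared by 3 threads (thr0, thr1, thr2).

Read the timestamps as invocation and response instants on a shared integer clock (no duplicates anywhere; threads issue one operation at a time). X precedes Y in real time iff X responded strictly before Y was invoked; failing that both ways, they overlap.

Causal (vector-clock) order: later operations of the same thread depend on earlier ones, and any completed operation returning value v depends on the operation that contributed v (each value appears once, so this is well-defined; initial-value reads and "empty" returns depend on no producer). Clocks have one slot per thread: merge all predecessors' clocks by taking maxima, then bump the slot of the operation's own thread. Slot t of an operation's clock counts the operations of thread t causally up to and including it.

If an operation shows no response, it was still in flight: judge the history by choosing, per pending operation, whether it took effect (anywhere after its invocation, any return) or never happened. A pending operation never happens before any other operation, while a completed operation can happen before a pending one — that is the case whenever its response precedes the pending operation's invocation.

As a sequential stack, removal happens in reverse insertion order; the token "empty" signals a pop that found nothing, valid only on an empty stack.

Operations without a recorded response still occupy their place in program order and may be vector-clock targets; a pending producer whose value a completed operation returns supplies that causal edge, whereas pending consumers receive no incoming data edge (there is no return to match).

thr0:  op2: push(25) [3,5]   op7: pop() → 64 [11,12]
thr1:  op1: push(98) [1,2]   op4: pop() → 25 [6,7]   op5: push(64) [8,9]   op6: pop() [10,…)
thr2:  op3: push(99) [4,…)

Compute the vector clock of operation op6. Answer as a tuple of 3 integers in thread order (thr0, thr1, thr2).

VC(op3, invoked at 4): no causal predecessors; +1 on thr2 → (0, 0, 1)
VC(op1, invoked at 1): no causal predecessors; +1 on thr1 → (0, 1, 0)
VC(op2, invoked at 3): no causal predecessors; +1 on thr0 → (1, 0, 0)
VC(op4, invoked at 6): max of VC(op1)=(0, 1, 0), VC(op2)=(1, 0, 0), then +1 on thread thr1 → (1, 2, 0)
VC(op5, invoked at 8): max of VC(op4)=(1, 2, 0), then +1 on thread thr1 → (1, 3, 0)
VC(op6, invoked at 10): max of VC(op5)=(1, 3, 0), then +1 on thread thr1 → (1, 4, 0)
VC(op7, invoked at 11): max of VC(op2)=(1, 0, 0), VC(op5)=(1, 3, 0), then +1 on thread thr0 → (2, 3, 0)
target: VC(op6) = (1, 4, 0)

(1, 4, 0)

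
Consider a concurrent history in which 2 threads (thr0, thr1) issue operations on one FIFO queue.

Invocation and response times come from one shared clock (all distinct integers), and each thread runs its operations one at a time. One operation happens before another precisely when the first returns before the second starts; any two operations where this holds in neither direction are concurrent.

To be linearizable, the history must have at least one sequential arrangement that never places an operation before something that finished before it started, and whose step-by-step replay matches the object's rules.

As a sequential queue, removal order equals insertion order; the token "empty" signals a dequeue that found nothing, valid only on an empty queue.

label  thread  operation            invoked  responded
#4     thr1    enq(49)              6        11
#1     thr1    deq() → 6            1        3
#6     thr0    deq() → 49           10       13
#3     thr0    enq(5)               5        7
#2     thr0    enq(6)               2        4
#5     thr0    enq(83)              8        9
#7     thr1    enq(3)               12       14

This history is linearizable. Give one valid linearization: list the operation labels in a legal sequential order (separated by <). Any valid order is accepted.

step 1: #2 enq(6) — queue <6>
step 2: #1 deq() → 6 — queue <>
step 3: #4 enq(49) — queue <49>
step 4: #3 enq(5) — queue <49,5>
step 5: #5 enq(83) — queue <49,5,83>
step 6: #6 deq() → 49 — queue <5,83>
step 7: #7 enq(3) — queue <5,83,3>

#2 < #1 < #4 < #3 < #5 < #6 < #7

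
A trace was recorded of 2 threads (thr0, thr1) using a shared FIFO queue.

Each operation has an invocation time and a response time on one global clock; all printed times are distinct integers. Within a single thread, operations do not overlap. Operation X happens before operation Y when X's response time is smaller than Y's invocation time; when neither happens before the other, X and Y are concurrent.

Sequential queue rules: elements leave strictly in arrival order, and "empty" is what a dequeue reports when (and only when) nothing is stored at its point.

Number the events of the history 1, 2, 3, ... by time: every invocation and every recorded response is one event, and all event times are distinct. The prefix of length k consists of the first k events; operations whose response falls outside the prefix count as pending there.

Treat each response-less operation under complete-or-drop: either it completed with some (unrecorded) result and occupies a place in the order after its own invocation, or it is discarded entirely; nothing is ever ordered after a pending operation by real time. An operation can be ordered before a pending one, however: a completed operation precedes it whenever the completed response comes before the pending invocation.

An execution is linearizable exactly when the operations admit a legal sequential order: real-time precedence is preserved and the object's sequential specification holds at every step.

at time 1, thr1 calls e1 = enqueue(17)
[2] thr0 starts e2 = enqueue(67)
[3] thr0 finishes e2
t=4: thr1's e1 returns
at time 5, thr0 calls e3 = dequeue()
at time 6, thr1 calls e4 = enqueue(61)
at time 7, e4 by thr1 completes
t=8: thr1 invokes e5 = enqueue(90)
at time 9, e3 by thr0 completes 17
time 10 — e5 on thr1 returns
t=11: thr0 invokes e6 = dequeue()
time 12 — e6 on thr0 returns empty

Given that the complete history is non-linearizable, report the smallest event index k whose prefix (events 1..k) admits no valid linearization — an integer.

one valid order for events 1..11 is e1, e2, e3, e4, e5:
after step 1 (e1 enqueue(17)): queue <17>
after step 2 (e2 enqueue(67)): queue <17,67>
after step 3 (e3 dequeue() → 17): queue <67>
after step 4 (e4 enqueue(61)): queue <67,61>
after step 5 (e5 enqueue(90)): queue <67,61,90>
event 12 — e6's response, time 12 — after it, nothing linearizes
sample order e1, e2, e3, e4, e5, e6 stalls at step 6 — e6 dequeue() → empty has no legal effect
sample order e1, e2, e4, e3, e5, e6 stalls at step 6 — e6 dequeue() → empty has no legal effect

12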